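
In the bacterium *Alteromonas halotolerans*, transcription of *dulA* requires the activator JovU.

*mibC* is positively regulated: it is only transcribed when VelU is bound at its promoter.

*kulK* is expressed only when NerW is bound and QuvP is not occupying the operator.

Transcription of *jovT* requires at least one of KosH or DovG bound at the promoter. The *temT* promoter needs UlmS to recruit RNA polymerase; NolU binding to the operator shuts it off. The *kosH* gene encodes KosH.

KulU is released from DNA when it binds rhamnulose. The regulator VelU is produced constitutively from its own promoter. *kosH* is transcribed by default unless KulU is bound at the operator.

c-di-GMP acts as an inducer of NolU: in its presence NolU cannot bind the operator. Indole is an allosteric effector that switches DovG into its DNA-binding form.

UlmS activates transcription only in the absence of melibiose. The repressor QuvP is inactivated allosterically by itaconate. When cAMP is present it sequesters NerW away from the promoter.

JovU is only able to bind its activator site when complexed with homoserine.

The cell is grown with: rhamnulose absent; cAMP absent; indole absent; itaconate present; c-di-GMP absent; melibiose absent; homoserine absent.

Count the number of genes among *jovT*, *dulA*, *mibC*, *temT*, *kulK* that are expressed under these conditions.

2

Rhamnulose is absent, so KulU is active.
With repressor KulU bound, *kosH* is not transcribed.
So KosH is not produced.
Indole is absent, so DovG is inactive.
No activator is available at the *jovT* promoter, so *jovT* is not transcribed.
→ *jovT* is OFF.
Homoserine is absent, so JovU is inactive.
Required activator JovU is absent, so *dulA* is not transcribed.
→ *dulA* is OFF.
VelU is produced constitutively and is active.
No repressor is bound and VelU is active, so *mibC* is transcribed.
→ *mibC* is ON.
c-di-GMP is absent, so NolU is active.
Melibiose is absent, so UlmS is active.
With repressor NolU bound, *temT* is not transcribed.
→ *temT* is OFF.
Itaconate is present, so QuvP is inactive.
cAMP is absent, so NerW is active.
No repressor is bound and NerW is active, so *kulK* is transcribed.
→ *kulK* is ON.
2 of the 5 genes are transcribed.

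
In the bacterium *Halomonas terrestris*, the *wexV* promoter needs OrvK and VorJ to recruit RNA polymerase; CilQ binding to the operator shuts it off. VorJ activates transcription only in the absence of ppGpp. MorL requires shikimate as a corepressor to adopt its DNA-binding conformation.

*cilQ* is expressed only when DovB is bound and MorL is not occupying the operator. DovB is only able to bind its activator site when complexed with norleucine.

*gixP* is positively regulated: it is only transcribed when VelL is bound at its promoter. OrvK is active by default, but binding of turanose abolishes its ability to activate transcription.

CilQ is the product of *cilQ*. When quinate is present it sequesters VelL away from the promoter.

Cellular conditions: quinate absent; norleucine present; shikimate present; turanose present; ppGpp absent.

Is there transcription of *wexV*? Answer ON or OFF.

OFF

Shikimate is present, so MorL is active.
Norleucine is present, so DovB is active.
With repressor MorL bound, *cilQ* is not transcribed.
So CilQ is not produced.
Turanose is present, so OrvK is inactive.
ppGpp is absent, so VorJ is active.
Required activator OrvK is absent, so *wexV* is not transcribed.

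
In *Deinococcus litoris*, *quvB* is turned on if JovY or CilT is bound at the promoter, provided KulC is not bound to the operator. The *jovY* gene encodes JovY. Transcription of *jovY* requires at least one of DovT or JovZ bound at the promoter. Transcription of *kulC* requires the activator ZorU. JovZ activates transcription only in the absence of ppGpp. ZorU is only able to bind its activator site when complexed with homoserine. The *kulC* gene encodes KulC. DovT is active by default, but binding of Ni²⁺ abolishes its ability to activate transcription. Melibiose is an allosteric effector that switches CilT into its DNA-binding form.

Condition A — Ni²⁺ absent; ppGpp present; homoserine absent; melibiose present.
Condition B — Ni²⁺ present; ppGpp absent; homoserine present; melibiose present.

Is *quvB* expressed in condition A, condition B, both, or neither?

Condition A:
Ni²⁺ is absent, so DovT is active.
ppGpp is present, so JovZ is inactive.
Activator DovT is present, so *jovY* is transcribed.
So JovY is produced and active.
Homoserine is absent, so ZorU is inactive.
Required activator ZorU is absent, so *kulC* is not transcribed.
So KulC is not produced.
Melibiose is present, so CilT is active.
Activator JovY is present, so *quvB* is transcribed.
→ *quvB* is ON in A.
Condition B:
Ni²⁺ is present, so DovT is inactive.
ppGpp is absent, so JovZ is active.
Activator JovZ is present, so *jovY* is transcribed.
So JovY is produced and active.
Homoserine is present, so ZorU is active.
No repressor is bound and ZorU is active, so *kulC* is transcribed.
So KulC is produced and active.
Melibiose is present, so CilT is active.
With repressor KulC bound, *quvB* is not transcribed.
→ *quvB* is OFF in B.

A only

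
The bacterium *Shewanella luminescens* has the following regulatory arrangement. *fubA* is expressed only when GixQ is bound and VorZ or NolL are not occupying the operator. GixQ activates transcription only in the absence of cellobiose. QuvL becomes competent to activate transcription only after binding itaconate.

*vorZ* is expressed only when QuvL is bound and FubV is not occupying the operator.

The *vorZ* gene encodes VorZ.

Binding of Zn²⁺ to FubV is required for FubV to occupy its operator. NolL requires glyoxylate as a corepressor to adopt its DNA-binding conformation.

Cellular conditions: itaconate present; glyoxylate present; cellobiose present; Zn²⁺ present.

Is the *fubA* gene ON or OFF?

OFF

Zn²⁺ is present, so FubV is active.
Itaconate is present, so QuvL is active.
With repressor FubV bound, *vorZ* is not transcribed.
So VorZ is not produced.
Cellobiose is present, so GixQ is inactive.
Glyoxylate is present, so NolL is active.
With repressor NolL bound, *fubA* is not transcribed.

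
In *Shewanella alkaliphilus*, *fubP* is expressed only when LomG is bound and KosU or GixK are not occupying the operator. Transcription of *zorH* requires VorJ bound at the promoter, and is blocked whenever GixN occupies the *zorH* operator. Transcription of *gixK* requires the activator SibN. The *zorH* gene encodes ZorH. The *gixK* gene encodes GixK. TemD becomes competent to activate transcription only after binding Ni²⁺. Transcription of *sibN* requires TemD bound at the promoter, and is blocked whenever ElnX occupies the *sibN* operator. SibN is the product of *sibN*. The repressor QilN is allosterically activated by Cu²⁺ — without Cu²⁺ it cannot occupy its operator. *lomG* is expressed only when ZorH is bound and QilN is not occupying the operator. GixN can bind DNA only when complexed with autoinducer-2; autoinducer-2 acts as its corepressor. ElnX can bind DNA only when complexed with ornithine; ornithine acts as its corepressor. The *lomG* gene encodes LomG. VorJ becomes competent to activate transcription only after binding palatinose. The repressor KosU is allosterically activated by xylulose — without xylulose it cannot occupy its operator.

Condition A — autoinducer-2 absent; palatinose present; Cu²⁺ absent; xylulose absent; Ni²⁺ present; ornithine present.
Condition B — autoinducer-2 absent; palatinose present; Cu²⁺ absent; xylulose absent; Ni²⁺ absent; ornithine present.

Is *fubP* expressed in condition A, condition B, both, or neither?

Condition A:
Autoinducer-2 is absent, so GixN is inactive.
Palatinose is present, so VorJ is active.
No repressor is bound and VorJ is active, so *zorH* is transcribed.
So ZorH is produced and active.
Cu²⁺ is absent, so QilN is inactive.
No repressor is bound and ZorH is active, so *lomG* is transcribed.
So LomG is produced and active.
Xylulose is absent, so KosU is inactive.
Ni²⁺ is present, so TemD is active.
Ornithine is present, so ElnX is active.
With repressor ElnX bound, *sibN* is not transcribed.
So SibN is not produced.
Required activator SibN is absent, so *gixK* is not transcribed.
So GixK is not produced.
No repressor is bound and LomG is active, so *fubP* is transcribed.
→ *fubP* is ON in A.
Condition B:
Autoinducer-2 is absent, so GixN is inactive.
Palatinose is present, so VorJ is active.
No repressor is bound and VorJ is active, so *zorH* is transcribed.
So ZorH is produced and active.
Cu²⁺ is absent, so QilN is inactive.
No repressor is bound and ZorH is active, so *lomG* is transcribed.
So LomG is produced and active.
Xylulose is absent, so KosU is inactive.
Ni²⁺ is absent, so TemD is inactive.
Ornithine is present, so ElnX is active.
With repressor ElnX bound, *sibN* is not transcribed.
So SibN is not produced.
Required activator SibN is absent, so *gixK* is not transcribed.
So GixK is not produced.
No repressor is bound and LomG is active, so *fubP* is transcribed.
→ *fubP* is ON in B.

both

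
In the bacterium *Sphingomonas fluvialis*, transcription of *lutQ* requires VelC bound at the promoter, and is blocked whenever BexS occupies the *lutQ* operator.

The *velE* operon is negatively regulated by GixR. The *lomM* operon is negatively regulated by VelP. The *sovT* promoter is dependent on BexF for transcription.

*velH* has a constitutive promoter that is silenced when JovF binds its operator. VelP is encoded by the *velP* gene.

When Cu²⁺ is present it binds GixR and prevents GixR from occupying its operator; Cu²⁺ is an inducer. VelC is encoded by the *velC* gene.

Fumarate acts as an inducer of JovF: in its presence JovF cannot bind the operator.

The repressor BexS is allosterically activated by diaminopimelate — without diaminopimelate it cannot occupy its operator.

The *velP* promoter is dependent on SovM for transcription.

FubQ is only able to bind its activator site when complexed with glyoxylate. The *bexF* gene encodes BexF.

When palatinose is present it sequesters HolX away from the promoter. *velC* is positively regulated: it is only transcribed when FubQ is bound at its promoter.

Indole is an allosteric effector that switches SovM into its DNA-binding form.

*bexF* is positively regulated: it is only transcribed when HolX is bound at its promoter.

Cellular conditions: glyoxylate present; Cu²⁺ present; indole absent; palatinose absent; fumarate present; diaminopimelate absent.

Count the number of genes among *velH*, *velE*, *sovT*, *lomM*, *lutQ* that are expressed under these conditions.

Fumarate is present, so JovF is inactive.
With no repressor bound, *velH* is transcribed.
→ *velH* is ON.
Cu²⁺ is present, so GixR is inactive.
With no repressor bound, *velE* is transcribed.
→ *velE* is ON.
Palatinose is absent, so HolX is active.
No repressor is bound and HolX is active, so *bexF* is transcribed.
So BexF is produced and active.
No repressor is bound and BexF is active, so *sovT* is transcribed.
→ *sovT* is ON.
Indole is absent, so SovM is inactive.
Required activator SovM is absent, so *velP* is not transcribed.
So VelP is not produced.
With no repressor bound, *lomM* is transcribed.
→ *lomM* is ON.
Diaminopimelate is absent, so BexS is inactive.
Glyoxylate is present, so FubQ is active.
No repressor is bound and FubQ is active, so *velC* is transcribed.
So VelC is produced and active.
No repressor is bound and VelC is active, so *lutQ* is transcribed.
→ *lutQ* is ON.
5 of the 5 genes are transcribed.

5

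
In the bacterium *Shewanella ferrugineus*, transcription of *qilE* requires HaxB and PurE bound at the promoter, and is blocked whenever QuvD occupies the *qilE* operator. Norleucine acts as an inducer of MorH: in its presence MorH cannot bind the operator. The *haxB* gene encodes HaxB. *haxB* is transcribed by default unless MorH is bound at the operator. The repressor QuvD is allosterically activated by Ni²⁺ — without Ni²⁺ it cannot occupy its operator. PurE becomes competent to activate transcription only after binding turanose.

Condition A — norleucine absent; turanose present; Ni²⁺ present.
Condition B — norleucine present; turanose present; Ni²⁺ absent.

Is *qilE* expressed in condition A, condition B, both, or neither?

B only

Condition A:
Norleucine is absent, so MorH is active.
With repressor MorH bound, *haxB* is not transcribed.
So HaxB is not produced.
Turanose is present, so PurE is active.
Ni²⁺ is present, so QuvD is active.
With repressor QuvD bound, *qilE* is not transcribed.
→ *qilE* is OFF in A.
Condition B:
Norleucine is present, so MorH is inactive.
With no repressor bound, *haxB* is transcribed.
So HaxB is produced and active.
Turanose is present, so PurE is active.
Ni²⁺ is absent, so QuvD is inactive.
No repressor is bound and HaxB and PurE are active, so *qilE* is transcribed.
→ *qilE* is ON in B.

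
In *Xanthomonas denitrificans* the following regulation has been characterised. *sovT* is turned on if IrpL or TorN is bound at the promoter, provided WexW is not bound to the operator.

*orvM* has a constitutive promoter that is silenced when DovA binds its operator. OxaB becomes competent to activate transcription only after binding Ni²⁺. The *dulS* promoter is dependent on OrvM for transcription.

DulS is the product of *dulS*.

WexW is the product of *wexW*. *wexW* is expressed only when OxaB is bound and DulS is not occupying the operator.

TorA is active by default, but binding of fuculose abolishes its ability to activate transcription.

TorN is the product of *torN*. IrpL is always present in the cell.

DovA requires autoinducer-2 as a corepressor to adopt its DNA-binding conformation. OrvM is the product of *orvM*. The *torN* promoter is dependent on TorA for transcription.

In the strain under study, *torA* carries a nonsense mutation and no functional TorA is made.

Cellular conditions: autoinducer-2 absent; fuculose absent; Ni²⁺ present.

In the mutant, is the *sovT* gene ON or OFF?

ON

Autoinducer-2 is absent, so DovA is inactive.
With no repressor bound, *orvM* is transcribed.
So OrvM is produced and active.
No repressor is bound and OrvM is active, so *dulS* is transcribed.
So DulS is produced and active.
Ni²⁺ is present, so OxaB is active.
With repressor DulS bound, *wexW* is not transcribed.
So WexW is not produced.
IrpL is produced constitutively and is active.
TorA is non-functional in this strain, so it has no effect.
Required activator TorA is absent, so *torN* is not transcribed.
So TorN is not produced.
Activator IrpL is present, so *sovT* is transcribed.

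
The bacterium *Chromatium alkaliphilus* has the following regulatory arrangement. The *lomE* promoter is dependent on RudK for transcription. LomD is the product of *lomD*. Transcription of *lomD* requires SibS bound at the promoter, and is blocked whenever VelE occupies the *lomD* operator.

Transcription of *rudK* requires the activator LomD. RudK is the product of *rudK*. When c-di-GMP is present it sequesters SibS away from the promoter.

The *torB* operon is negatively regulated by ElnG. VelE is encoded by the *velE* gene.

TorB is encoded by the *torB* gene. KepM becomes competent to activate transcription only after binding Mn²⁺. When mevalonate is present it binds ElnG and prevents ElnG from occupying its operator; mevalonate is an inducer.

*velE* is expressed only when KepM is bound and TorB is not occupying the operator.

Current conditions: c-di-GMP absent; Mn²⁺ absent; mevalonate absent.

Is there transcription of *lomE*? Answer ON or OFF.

Mevalonate is absent, so ElnG is active.
With repressor ElnG bound, *torB* is not transcribed.
So TorB is not produced.
Mn²⁺ is absent, so KepM is inactive.
Required activator KepM is absent, so *velE* is not transcribed.
So VelE is not produced.
c-di-GMP is absent, so SibS is active.
No repressor is bound and SibS is active, so *lomD* is transcribed.
So LomD is produced and active.
No repressor is bound and LomD is active, so *rudK* is transcribed.
So RudK is produced and active.
No repressor is bound and RudK is active, so *lomE* is transcribed.

ON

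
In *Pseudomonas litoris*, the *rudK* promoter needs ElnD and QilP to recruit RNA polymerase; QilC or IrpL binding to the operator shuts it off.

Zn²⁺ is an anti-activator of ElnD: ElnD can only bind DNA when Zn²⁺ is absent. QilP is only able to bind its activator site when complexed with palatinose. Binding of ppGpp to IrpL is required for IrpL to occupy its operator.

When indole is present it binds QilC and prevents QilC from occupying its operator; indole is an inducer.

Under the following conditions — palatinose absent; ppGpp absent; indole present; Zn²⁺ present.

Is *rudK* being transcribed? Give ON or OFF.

Indole is present, so QilC is inactive.
Zn²⁺ is present, so ElnD is inactive.
Palatinose is absent, so QilP is inactive.
ppGpp is absent, so IrpL is inactive.
Required activator ElnD is absent, so *rudK* is not transcribed.

OFF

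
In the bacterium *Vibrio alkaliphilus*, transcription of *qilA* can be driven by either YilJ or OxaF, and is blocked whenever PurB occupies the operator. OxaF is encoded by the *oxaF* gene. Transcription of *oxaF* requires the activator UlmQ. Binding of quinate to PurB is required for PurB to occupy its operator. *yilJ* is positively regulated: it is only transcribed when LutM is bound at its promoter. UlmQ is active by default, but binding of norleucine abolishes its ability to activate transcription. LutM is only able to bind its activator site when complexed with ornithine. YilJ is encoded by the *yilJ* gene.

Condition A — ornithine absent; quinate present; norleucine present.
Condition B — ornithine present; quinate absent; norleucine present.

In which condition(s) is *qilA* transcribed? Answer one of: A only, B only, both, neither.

Condition A:
Ornithine is absent, so LutM is inactive.
Required activator LutM is absent, so *yilJ* is not transcribed.
So YilJ is not produced.
Quinate is present, so PurB is active.
Norleucine is present, so UlmQ is inactive.
Required activator UlmQ is absent, so *oxaF* is not transcribed.
So OxaF is not produced.
With repressor PurB bound, *qilA* is not transcribed.
→ *qilA* is OFF in A.
Condition B:
Ornithine is present, so LutM is active.
No repressor is bound and LutM is active, so *yilJ* is transcribed.
So YilJ is produced and active.
Quinate is absent, so PurB is inactive.
Norleucine is present, so UlmQ is inactive.
Required activator UlmQ is absent, so *oxaF* is not transcribed.
So OxaF is not produced.
Activator YilJ is present, so *qilA* is transcribed.
→ *qilA* is ON in B.

B only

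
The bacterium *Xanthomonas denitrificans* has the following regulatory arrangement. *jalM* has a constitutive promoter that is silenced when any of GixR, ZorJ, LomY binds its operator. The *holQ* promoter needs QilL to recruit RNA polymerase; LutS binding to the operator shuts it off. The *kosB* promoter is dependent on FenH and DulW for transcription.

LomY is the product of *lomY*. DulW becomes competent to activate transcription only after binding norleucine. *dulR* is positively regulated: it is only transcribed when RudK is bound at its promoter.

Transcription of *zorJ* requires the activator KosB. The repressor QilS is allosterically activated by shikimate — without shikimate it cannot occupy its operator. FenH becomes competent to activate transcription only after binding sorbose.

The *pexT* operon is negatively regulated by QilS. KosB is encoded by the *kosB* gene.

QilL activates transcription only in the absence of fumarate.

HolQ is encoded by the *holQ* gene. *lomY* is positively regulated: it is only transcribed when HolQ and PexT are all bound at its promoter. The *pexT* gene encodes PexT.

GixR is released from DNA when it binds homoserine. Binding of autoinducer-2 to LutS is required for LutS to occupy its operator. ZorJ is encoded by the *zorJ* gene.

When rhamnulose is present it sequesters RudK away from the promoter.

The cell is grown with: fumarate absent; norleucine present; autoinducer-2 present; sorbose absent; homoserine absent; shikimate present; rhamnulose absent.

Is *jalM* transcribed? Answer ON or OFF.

OFF

Homoserine is absent, so GixR is active.
Sorbose is absent, so FenH is inactive.
Norleucine is present, so DulW is active.
Required activator FenH is absent, so *kosB* is not transcribed.
So KosB is not produced.
Required activator KosB is absent, so *zorJ* is not transcribed.
So ZorJ is not produced.
Autoinducer-2 is present, so LutS is active.
Fumarate is absent, so QilL is active.
With repressor LutS bound, *holQ* is not transcribed.
So HolQ is not produced.
Shikimate is present, so QilS is active.
With repressor QilS bound, *pexT* is not transcribed.
So PexT is not produced.
Required activator HolQ is absent, so *lomY* is not transcribed.
So LomY is not produced.
With repressor GixR bound, *jalM* is not transcribed.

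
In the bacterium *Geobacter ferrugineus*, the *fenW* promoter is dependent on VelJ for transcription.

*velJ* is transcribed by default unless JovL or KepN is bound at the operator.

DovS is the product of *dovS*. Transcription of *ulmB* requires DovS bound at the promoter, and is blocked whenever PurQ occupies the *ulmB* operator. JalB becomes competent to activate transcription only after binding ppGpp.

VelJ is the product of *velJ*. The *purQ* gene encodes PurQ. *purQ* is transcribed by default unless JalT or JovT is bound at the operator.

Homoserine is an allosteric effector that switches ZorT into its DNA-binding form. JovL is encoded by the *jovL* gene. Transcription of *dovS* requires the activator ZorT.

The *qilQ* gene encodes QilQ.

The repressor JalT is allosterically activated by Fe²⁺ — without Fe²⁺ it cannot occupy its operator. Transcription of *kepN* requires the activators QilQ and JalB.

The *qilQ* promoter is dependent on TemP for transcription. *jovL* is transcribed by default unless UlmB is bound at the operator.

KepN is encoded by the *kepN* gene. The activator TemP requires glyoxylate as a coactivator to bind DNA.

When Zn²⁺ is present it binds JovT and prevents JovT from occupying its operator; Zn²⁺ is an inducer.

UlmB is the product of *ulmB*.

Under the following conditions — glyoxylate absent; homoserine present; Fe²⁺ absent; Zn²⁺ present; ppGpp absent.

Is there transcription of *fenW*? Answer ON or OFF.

Fe²⁺ is absent, so JalT is inactive.
Zn²⁺ is present, so JovT is inactive.
With no repressor bound, *purQ* is transcribed.
So PurQ is produced and active.
Homoserine is present, so ZorT is active.
No repressor is bound and ZorT is active, so *dovS* is transcribed.
So DovS is produced and active.
With repressor PurQ bound, *ulmB* is not transcribed.
So UlmB is not produced.
With no repressor bound, *jovL* is transcribed.
So JovL is produced and active.
Glyoxylate is absent, so TemP is inactive.
Required activator TemP is absent, so *qilQ* is not transcribed.
So QilQ is not produced.
ppGpp is absent, so JalB is inactive.
Required activator QilQ is absent, so *kepN* is not transcribed.
So KepN is not produced.
With repressor JovL bound, *velJ* is not transcribed.
So VelJ is not produced.
Required activator VelJ is absent, so *fenW* is not transcribed.

OFF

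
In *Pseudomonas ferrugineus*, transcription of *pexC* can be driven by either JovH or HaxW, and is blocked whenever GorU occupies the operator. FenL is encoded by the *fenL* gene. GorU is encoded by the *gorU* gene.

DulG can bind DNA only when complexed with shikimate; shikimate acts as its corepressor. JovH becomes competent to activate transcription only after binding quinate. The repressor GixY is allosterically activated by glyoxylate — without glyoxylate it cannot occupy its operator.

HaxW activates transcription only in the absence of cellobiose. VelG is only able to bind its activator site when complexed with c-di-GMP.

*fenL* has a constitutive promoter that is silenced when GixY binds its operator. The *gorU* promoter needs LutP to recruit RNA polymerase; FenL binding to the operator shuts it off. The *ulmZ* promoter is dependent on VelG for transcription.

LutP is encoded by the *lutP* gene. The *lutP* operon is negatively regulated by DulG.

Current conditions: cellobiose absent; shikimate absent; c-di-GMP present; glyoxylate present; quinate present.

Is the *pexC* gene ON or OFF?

Shikimate is absent, so DulG is inactive.
With no repressor bound, *lutP* is transcribed.
So LutP is produced and active.
Glyoxylate is present, so GixY is active.
With repressor GixY bound, *fenL* is not transcribed.
So FenL is not produced.
No repressor is bound and LutP is active, so *gorU* is transcribed.
So GorU is produced and active.
Quinate is present, so JovH is active.
Cellobiose is absent, so HaxW is active.
With repressor GorU bound, *pexC* is not transcribed.

OFF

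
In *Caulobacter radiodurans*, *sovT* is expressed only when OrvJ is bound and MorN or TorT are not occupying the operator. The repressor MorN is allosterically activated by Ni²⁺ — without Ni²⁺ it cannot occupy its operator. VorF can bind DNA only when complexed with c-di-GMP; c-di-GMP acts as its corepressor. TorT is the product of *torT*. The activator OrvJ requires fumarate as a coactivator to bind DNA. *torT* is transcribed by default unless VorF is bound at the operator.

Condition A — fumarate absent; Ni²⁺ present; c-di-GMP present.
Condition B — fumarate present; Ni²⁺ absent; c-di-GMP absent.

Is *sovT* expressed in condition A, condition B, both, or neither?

Condition A:
Fumarate is absent, so OrvJ is inactive.
Ni²⁺ is present, so MorN is active.
c-di-GMP is present, so VorF is active.
With repressor VorF bound, *torT* is not transcribed.
So TorT is not produced.
With repressor MorN bound, *sovT* is not transcribed.
→ *sovT* is OFF in A.
Condition B:
Fumarate is present, so OrvJ is active.
Ni²⁺ is absent, so MorN is inactive.
c-di-GMP is absent, so VorF is inactive.
With no repressor bound, *torT* is transcribed.
So TorT is produced and active.
With repressor TorT bound, *sovT* is not transcribed.
→ *sovT* is OFF in B.

neither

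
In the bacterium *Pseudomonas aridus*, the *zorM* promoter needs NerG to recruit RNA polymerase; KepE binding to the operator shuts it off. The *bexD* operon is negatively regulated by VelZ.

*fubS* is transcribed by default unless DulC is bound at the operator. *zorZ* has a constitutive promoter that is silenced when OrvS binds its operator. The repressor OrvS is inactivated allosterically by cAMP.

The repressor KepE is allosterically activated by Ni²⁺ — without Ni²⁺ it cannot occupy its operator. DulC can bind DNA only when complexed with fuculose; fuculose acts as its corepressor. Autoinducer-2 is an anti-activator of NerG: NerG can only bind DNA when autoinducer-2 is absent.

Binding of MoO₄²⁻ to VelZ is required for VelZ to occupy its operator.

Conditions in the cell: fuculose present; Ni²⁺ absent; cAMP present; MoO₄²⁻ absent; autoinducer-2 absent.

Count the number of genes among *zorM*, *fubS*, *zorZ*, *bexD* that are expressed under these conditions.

3

Ni²⁺ is absent, so KepE is inactive.
Autoinducer-2 is absent, so NerG is active.
No repressor is bound and NerG is active, so *zorM* is transcribed.
→ *zorM* is ON.
Fuculose is present, so DulC is active.
With repressor DulC bound, *fubS* is not transcribed.
→ *fubS* is OFF.
cAMP is present, so OrvS is inactive.
With no repressor bound, *zorZ* is transcribed.
→ *zorZ* is ON.
MoO₄²⁻ is absent, so VelZ is inactive.
With no repressor bound, *bexD* is transcribed.
→ *bexD* is ON.
3 of the 4 genes are transcribed.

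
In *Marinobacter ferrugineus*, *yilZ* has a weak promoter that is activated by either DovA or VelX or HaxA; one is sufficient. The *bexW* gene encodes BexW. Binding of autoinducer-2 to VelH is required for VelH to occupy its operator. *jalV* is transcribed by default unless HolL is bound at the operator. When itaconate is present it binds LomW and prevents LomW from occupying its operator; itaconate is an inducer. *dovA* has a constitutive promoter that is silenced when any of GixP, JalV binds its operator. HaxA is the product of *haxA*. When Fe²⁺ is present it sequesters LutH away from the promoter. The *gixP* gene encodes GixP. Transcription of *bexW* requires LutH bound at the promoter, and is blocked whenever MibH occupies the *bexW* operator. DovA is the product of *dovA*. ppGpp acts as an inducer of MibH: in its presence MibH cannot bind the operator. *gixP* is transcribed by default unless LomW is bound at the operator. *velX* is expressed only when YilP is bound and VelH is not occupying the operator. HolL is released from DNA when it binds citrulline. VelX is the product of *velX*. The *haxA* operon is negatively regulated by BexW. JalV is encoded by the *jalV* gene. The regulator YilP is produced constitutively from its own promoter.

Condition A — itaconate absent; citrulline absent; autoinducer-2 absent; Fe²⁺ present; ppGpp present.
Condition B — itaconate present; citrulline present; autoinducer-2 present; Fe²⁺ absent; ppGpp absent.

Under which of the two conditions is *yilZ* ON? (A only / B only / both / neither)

Condition A:
Itaconate is absent, so LomW is active.
With repressor LomW bound, *gixP* is not transcribed.
So GixP is not produced.
Citrulline is absent, so HolL is active.
With repressor HolL bound, *jalV* is not transcribed.
So JalV is not produced.
With no repressor bound, *dovA* is transcribed.
So DovA is produced and active.
Autoinducer-2 is absent, so VelH is inactive.
YilP is produced constitutively and is active.
No repressor is bound and YilP is active, so *velX* is transcribed.
So VelX is produced and active.
Fe²⁺ is present, so LutH is inactive.
ppGpp is present, so MibH is inactive.
Required activator LutH is absent, so *bexW* is not transcribed.
So BexW is not produced.
With no repressor bound, *haxA* is transcribed.
So HaxA is produced and active.
Activator DovA is present, so *yilZ* is transcribed.
→ *yilZ* is ON in A.
Condition B:
Itaconate is present, so LomW is inactive.
With no repressor bound, *gixP* is transcribed.
So GixP is produced and active.
Citrulline is present, so HolL is inactive.
With no repressor bound, *jalV* is transcribed.
So JalV is produced and active.
With repressor GixP bound, *dovA* is not transcribed.
So DovA is not produced.
Autoinducer-2 is present, so VelH is active.
YilP is produced constitutively and is active.
With repressor VelH bound, *velX* is not transcribed.
So VelX is not produced.
Fe²⁺ is absent, so LutH is active.
ppGpp is absent, so MibH is active.
With repressor MibH bound, *bexW* is not transcribed.
So BexW is not produced.
With no repressor bound, *haxA* is transcribed.
So HaxA is produced and active.
Activator HaxA is present, so *yilZ* is transcribed.
→ *yilZ* is ON in B.

both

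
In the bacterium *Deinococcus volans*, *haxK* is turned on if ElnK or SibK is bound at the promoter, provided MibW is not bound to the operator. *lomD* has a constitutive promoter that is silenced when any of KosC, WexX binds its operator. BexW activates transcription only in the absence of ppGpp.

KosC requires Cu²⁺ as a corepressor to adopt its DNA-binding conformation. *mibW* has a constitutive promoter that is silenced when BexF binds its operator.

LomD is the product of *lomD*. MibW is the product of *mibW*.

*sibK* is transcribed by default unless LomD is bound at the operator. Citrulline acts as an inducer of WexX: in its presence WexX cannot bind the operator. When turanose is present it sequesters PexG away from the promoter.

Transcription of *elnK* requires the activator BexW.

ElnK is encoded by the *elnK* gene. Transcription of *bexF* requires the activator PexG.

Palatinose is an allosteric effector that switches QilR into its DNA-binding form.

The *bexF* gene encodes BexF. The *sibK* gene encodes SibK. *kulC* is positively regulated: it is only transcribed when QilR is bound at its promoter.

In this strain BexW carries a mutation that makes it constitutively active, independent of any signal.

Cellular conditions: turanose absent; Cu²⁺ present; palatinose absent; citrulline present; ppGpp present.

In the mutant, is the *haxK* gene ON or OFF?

ON

BexW is constitutively active in this strain.
No repressor is bound and BexW is active, so *elnK* is transcribed.
So ElnK is produced and active.
Cu²⁺ is present, so KosC is active.
Citrulline is present, so WexX is inactive.
With repressor KosC bound, *lomD* is not transcribed.
So LomD is not produced.
With no repressor bound, *sibK* is transcribed.
So SibK is produced and active.
Turanose is absent, so PexG is active.
No repressor is bound and PexG is active, so *bexF* is transcribed.
So BexF is produced and active.
With repressor BexF bound, *mibW* is not transcribed.
So MibW is not produced.
Activator ElnK is present, so *haxK* is transcribed.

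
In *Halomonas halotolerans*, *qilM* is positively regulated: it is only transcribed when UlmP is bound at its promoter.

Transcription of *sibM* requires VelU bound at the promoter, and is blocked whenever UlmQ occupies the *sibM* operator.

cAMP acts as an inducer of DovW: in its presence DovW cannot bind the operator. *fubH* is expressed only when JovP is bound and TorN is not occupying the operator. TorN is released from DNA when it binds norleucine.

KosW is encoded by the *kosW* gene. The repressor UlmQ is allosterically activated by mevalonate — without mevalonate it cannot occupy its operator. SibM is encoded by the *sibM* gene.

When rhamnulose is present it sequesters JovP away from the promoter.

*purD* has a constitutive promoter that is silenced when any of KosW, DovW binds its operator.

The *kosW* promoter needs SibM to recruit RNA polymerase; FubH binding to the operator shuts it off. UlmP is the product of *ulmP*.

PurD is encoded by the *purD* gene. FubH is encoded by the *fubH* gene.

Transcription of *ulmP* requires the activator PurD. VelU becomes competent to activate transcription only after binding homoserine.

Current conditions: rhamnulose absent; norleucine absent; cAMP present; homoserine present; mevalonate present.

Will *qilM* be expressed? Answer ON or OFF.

Rhamnulose is absent, so JovP is active.
Norleucine is absent, so TorN is active.
With repressor TorN bound, *fubH* is not transcribed.
So FubH is not produced.
Mevalonate is present, so UlmQ is active.
Homoserine is present, so VelU is active.
With repressor UlmQ bound, *sibM* is not transcribed.
So SibM is not produced.
Required activator SibM is absent, so *kosW* is not transcribed.
So KosW is not produced.
cAMP is present, so DovW is inactive.
With no repressor bound, *purD* is transcribed.
So PurD is produced and active.
No repressor is bound and PurD is active, so *ulmP* is transcribed.
So UlmP is produced and active.
No repressor is bound and UlmP is active, so *qilM* is transcribed.

ON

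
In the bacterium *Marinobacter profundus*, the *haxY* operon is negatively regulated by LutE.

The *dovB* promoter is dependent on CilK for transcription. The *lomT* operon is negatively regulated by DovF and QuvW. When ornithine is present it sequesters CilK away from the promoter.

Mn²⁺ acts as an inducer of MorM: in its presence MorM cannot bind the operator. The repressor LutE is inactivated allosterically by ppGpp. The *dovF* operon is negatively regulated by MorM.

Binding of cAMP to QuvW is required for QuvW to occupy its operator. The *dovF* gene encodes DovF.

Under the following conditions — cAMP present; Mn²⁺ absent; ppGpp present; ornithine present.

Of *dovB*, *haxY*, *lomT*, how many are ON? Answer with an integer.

Ornithine is present, so CilK is inactive.
Required activator CilK is absent, so *dovB* is not transcribed.
→ *dovB* is OFF.
ppGpp is present, so LutE is inactive.
With no repressor bound, *haxY* is transcribed.
→ *haxY* is ON.
Mn²⁺ is absent, so MorM is active.
With repressor MorM bound, *dovF* is not transcribed.
So DovF is not produced.
cAMP is present, so QuvW is active.
With repressor QuvW bound, *lomT* is not transcribed.
→ *lomT* is OFF.
1 of the 3 genes is transcribed.

1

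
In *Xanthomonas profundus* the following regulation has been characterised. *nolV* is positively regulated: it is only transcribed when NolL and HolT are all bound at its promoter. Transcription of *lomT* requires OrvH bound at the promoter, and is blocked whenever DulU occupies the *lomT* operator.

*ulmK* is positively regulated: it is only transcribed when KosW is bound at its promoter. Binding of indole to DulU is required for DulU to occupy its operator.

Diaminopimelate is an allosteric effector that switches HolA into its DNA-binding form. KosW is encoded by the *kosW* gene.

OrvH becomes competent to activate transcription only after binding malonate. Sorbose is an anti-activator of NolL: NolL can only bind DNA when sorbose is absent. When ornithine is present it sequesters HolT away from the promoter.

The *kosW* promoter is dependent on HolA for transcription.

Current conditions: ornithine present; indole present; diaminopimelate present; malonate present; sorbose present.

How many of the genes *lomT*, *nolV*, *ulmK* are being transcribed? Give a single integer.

1

Malonate is present, so OrvH is active.
Indole is present, so DulU is active.
With repressor DulU bound, *lomT* is not transcribed.
→ *lomT* is OFF.
Sorbose is present, so NolL is inactive.
Ornithine is present, so HolT is inactive.
Required activator NolL is absent, so *nolV* is not transcribed.
→ *nolV* is OFF.
Diaminopimelate is present, so HolA is active.
No repressor is bound and HolA is active, so *kosW* is transcribed.
So KosW is produced and active.
No repressor is bound and KosW is active, so *ulmK* is transcribed.
→ *ulmK* is ON.
1 of the 3 genes is transcribed.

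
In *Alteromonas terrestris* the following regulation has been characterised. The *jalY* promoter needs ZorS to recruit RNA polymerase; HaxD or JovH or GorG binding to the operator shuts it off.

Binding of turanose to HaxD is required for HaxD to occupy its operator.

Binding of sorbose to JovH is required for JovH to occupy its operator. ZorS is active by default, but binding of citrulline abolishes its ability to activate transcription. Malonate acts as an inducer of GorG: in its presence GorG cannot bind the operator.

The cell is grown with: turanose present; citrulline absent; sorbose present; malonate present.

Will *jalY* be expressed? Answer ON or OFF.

Turanose is present, so HaxD is active.
Sorbose is present, so JovH is active.
Malonate is present, so GorG is inactive.
Citrulline is absent, so ZorS is active.
With repressor HaxD bound, *jalY* is not transcribed.

OFF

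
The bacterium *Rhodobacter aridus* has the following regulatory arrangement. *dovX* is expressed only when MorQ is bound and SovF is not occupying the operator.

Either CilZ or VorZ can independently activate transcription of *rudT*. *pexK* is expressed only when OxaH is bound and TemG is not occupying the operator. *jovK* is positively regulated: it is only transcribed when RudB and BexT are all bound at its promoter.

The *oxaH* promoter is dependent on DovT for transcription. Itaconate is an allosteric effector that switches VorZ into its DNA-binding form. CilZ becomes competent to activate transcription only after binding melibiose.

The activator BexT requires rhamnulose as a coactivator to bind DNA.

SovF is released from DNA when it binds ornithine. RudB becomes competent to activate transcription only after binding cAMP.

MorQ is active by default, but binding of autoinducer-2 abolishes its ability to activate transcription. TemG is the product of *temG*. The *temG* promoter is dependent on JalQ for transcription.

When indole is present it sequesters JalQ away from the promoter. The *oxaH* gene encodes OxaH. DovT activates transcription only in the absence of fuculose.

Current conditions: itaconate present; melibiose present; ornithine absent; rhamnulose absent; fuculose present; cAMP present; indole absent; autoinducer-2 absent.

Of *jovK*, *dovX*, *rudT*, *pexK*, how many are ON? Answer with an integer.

cAMP is present, so RudB is active.
Rhamnulose is absent, so BexT is inactive.
Required activator BexT is absent, so *jovK* is not transcribed.
→ *jovK* is OFF.
Ornithine is absent, so SovF is active.
Autoinducer-2 is absent, so MorQ is active.
With repressor SovF bound, *dovX* is not transcribed.
→ *dovX* is OFF.
Melibiose is present, so CilZ is active.
Itaconate is present, so VorZ is active.
Activator CilZ is present, so *rudT* is transcribed.
→ *rudT* is ON.
Indole is absent, so JalQ is active.
No repressor is bound and JalQ is active, so *temG* is transcribed.
So TemG is produced and active.
Fuculose is present, so DovT is inactive.
Required activator DovT is absent, so *oxaH* is not transcribed.
So OxaH is not produced.
With repressor TemG bound, *pexK* is not transcribed.
→ *pexK* is OFF.
1 of the 4 genes is transcribed.

1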